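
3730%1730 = 270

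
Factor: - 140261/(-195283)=311^1*433^( - 1)  =  311/433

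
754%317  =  120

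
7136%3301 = 534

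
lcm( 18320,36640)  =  36640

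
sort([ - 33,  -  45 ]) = [- 45,-33 ]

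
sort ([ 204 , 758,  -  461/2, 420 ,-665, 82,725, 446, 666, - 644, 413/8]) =[ - 665, - 644, - 461/2,413/8 , 82,204, 420,446,666,725,758] 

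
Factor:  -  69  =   - 3^1*23^1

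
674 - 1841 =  - 1167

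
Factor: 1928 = 2^3*241^1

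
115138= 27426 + 87712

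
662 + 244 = 906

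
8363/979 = 8363/979 =8.54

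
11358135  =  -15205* ( - 747 ) 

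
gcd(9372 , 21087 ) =2343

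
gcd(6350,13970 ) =1270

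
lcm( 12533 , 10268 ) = 852244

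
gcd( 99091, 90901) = 1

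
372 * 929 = 345588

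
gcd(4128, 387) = 129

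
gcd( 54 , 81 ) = 27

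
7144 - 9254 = -2110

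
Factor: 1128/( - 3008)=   -  2^( - 3 )*3^1 = - 3/8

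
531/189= 2 + 17/21 = 2.81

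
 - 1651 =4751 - 6402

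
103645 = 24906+78739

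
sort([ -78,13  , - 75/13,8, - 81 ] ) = [ - 81, - 78, - 75/13,8, 13 ] 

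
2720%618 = 248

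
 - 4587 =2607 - 7194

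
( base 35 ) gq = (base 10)586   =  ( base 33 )hp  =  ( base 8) 1112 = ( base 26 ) me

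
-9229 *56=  - 516824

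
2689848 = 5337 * 504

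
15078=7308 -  - 7770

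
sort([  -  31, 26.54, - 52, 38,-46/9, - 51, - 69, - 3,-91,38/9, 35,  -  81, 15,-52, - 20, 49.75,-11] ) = [ - 91, - 81 , - 69,-52,  -  52, - 51, - 31, - 20,-11, - 46/9,-3,  38/9,15, 26.54 , 35, 38, 49.75 ] 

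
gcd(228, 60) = 12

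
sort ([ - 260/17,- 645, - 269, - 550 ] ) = [ - 645, - 550,-269, - 260/17 ] 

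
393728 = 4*98432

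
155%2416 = 155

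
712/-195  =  -4 + 68/195 = - 3.65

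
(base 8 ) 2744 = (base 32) 1f4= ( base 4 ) 113210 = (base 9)2055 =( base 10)1508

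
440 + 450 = 890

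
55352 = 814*68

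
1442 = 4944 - 3502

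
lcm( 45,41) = 1845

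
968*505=488840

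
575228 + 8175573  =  8750801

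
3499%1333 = 833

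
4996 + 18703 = 23699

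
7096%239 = 165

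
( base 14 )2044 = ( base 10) 5548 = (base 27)7GD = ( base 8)12654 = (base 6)41404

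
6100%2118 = 1864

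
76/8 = 19/2 = 9.50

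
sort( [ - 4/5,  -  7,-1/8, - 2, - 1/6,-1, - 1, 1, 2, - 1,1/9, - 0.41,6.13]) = [ - 7,-2, -1,- 1, - 1, - 4/5, - 0.41, - 1/6, - 1/8, 1/9,  1, 2,6.13]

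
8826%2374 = 1704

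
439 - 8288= - 7849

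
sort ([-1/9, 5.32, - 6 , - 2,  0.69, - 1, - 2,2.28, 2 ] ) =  [-6,-2, - 2, - 1, - 1/9, 0.69,2 , 2.28,5.32] 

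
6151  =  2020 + 4131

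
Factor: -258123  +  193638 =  -3^2 * 5^1*1433^1 = - 64485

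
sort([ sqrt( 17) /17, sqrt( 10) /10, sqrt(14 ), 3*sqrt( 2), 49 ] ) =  [ sqrt(17) /17, sqrt( 10) /10,sqrt( 14 ), 3 * sqrt (2),49 ] 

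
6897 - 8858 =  -1961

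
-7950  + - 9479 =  - 17429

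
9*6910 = 62190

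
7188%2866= 1456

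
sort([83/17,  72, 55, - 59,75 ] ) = [-59, 83/17,55,72,75 ] 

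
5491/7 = 5491/7 = 784.43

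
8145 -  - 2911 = 11056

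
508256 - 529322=-21066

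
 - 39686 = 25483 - 65169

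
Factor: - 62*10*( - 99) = 2^2*3^2*5^1 * 11^1*31^1=61380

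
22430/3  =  7476 + 2/3 = 7476.67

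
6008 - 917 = 5091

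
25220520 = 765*32968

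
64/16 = 4 = 4.00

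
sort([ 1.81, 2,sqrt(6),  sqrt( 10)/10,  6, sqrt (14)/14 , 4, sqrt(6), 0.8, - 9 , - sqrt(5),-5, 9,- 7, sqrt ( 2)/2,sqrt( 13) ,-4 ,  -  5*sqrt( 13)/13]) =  [  -  9, - 7, - 5, - 4 , - sqrt( 5), - 5*sqrt(13)/13, sqrt( 14) /14,sqrt ( 10)/10,sqrt( 2 ) /2, 0.8,  1.81 , 2 , sqrt( 6), sqrt(6) , sqrt( 13 ), 4,6,9] 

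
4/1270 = 2/635 = 0.00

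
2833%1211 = 411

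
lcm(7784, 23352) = 23352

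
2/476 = 1/238= 0.00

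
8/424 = 1/53 = 0.02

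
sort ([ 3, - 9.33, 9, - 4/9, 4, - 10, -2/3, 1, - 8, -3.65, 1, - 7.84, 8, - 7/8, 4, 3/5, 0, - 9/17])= [ - 10, - 9.33,-8, - 7.84,- 3.65, - 7/8, - 2/3, - 9/17, - 4/9,0, 3/5,1, 1, 3, 4,4, 8, 9 ]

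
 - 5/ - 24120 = 1/4824 = 0.00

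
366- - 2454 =2820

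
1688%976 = 712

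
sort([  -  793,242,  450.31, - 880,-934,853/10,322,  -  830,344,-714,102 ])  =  [ - 934,-880,-830,-793,  -  714,853/10, 102 , 242, 322, 344 , 450.31]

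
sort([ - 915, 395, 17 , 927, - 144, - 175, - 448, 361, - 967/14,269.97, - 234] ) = [ - 915,-448,-234, - 175, - 144, - 967/14,17, 269.97,361,395, 927]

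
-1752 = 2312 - 4064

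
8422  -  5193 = 3229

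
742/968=371/484 = 0.77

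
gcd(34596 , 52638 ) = 186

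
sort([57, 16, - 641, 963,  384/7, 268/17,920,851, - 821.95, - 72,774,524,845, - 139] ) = [ - 821.95, - 641, - 139, - 72,268/17, 16, 384/7, 57,524, 774,845,  851 , 920, 963] 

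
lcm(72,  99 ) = 792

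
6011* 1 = 6011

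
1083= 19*57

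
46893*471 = 22086603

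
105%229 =105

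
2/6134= 1/3067 = 0.00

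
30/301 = 30/301 = 0.10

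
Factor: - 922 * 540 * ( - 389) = 2^3* 3^3*5^1*389^1*461^1 = 193675320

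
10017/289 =34 + 191/289 = 34.66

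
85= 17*5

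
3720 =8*465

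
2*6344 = 12688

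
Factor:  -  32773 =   -  13^1*2521^1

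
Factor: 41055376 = 2^4*283^1*9067^1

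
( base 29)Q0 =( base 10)754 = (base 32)ni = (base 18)25G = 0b1011110010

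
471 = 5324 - 4853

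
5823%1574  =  1101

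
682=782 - 100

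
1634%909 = 725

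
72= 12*6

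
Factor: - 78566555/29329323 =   -  3^(  -  1)*5^1*31^2*83^1*197^1*9776441^( - 1)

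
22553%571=284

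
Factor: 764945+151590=916535=5^1 * 183307^1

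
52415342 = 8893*5894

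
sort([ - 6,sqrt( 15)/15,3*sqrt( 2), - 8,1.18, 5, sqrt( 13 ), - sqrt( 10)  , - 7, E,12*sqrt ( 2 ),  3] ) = [ - 8,  -  7, - 6, - sqrt( 10 ),sqrt(15)/15,1.18, E, 3, sqrt( 13 ), 3 * sqrt( 2 ),  5,12*sqrt( 2 )]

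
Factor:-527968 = -2^5*7^1*2357^1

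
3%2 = 1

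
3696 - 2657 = 1039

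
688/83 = 8  +  24/83 = 8.29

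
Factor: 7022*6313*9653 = 2^1*7^2*59^1*107^1*  197^1*3511^1 = 427916389558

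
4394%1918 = 558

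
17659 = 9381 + 8278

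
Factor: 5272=2^3 * 659^1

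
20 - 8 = 12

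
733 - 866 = -133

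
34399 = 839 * 41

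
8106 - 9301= - 1195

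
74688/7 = 74688/7 = 10669.71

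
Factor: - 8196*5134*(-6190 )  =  260464454160= 2^4*3^1*5^1*17^1*151^1*619^1 * 683^1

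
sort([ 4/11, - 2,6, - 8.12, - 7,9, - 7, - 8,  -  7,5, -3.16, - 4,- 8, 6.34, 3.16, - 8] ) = [ - 8.12 , - 8, - 8,-8,-7, - 7, - 7, - 4, - 3.16, - 2,4/11,3.16,5, 6,6.34,9 ] 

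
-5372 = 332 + - 5704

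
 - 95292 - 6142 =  - 101434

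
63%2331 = 63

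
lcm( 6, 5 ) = 30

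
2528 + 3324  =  5852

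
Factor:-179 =-179^1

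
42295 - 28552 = 13743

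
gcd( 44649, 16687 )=451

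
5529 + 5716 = 11245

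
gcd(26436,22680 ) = 12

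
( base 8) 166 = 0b1110110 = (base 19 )64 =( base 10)118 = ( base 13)91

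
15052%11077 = 3975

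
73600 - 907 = 72693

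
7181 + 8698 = 15879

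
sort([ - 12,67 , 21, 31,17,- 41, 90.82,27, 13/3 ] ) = [ - 41, - 12, 13/3, 17, 21,27,31,  67, 90.82 ] 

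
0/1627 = 0 = 0.00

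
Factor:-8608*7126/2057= -2^6 *7^1*11^( - 2 )  *17^ (  -  1)*269^1 * 509^1 = -61340608/2057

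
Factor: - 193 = -193^1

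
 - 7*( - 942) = 6594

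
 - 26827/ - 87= 308  +  31/87 = 308.36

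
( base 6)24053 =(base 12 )2029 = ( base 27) 4l6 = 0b110110100001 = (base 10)3489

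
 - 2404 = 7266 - 9670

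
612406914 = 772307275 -159900361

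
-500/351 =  - 500/351 = - 1.42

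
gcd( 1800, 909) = 9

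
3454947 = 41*84267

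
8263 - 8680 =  - 417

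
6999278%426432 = 176366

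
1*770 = 770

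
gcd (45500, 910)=910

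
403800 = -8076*( - 50)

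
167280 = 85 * 1968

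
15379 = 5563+9816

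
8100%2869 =2362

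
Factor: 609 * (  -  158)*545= - 52440990 = - 2^1*3^1*5^1 * 7^1*29^1*79^1 *109^1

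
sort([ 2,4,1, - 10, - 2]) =[-10,-2 , 1,2, 4 ] 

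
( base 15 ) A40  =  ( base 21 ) 550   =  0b100100000110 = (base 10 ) 2310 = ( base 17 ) 7gf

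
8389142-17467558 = - 9078416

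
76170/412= 38085/206 =184.88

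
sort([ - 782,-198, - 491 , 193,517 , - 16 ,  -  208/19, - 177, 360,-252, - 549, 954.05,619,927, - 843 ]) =[ - 843, -782, - 549, - 491,-252, - 198, - 177, - 16, - 208/19,193, 360,517,  619,927,954.05]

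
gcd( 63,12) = 3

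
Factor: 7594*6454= 2^2*7^1*461^1*3797^1 = 49011676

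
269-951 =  - 682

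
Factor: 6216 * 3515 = 2^3*3^1*5^1*7^1  *  19^1*37^2 = 21849240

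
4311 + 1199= 5510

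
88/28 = 3  +  1/7 = 3.14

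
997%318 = 43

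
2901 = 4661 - 1760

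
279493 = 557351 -277858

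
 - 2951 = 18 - 2969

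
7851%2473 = 432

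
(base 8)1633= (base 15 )418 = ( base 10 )923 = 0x39b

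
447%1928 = 447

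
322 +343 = 665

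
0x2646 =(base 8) 23106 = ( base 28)CDQ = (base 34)8G6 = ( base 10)9798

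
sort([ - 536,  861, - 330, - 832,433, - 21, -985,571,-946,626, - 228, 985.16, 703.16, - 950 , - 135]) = [ - 985, - 950, - 946,-832, - 536,-330, - 228, - 135 ,-21, 433,571,626,703.16,861, 985.16]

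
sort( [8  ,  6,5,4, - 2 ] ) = [ - 2,4,5, 6, 8 ] 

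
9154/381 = 24  +  10/381 = 24.03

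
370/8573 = 370/8573=0.04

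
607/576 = 607/576=1.05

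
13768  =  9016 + 4752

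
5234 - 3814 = 1420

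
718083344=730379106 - 12295762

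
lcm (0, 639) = 0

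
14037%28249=14037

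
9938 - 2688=7250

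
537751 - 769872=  - 232121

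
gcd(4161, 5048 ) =1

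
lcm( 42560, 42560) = 42560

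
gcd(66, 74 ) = 2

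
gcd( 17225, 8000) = 25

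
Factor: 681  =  3^1*227^1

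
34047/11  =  3095 + 2/11 = 3095.18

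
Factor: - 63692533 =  - 137^1*464909^1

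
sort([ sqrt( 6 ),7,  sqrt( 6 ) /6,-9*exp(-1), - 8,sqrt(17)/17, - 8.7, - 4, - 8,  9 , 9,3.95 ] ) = [ -8.7, - 8, - 8, - 4, - 9*exp(  -  1 ),sqrt( 17 ) /17,sqrt(6 ) /6,sqrt(6 ),3.95, 7, 9,9 ] 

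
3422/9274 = 1711/4637  =  0.37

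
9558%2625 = 1683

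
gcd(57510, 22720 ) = 710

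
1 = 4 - 3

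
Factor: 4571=7^1*653^1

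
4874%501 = 365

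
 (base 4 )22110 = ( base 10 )660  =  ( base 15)2E0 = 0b1010010100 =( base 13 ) 3BA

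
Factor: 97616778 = 2^1*3^1*7^1*53^1*43853^1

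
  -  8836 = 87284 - 96120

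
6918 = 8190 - 1272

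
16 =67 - 51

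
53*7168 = 379904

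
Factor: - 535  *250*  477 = -2^1*3^2*5^4*53^1 * 107^1  =  - 63798750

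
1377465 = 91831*15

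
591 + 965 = 1556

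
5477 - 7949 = -2472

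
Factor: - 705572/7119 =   -  892/9 =- 2^2*3^(-2)*223^1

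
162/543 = 54/181 =0.30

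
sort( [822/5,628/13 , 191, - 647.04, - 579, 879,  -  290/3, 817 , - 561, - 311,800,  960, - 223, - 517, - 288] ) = [- 647.04, - 579, - 561 ,-517, - 311, - 288, - 223, - 290/3,628/13,822/5,191, 800,817, 879 , 960] 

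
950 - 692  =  258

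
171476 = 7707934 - 7536458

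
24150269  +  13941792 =38092061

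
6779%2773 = 1233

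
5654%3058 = 2596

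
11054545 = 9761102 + 1293443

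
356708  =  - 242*( - 1474) 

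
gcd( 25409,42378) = 1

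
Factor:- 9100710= - 2^1*3^2*5^1*101119^1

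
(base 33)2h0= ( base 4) 222303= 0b101010110011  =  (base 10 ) 2739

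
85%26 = 7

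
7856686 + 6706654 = 14563340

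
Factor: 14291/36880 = 31/80 = 2^( - 4)*5^( - 1)*31^1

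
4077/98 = 4077/98 = 41.60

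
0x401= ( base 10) 1025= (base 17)395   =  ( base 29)16A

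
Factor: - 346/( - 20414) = 1/59 = 59^( - 1)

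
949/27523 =949/27523 = 0.03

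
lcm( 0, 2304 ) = 0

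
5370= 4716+654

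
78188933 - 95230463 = -17041530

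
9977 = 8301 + 1676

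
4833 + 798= 5631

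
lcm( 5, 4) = 20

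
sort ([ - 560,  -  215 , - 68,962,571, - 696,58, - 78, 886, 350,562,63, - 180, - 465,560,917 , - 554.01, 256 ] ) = [ - 696,  -  560, - 554.01,- 465, - 215, - 180, - 78, - 68, 58, 63,256,350 , 560, 562,571,886,917,962 ] 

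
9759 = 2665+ 7094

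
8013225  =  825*9713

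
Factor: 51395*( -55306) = -2842451870 = - 2^1*5^1*19^1*541^1*27653^1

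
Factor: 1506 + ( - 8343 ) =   -  3^1*43^1*53^1 = - 6837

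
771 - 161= 610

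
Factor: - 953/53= - 53^ ( - 1 )*953^1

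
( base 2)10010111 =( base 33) 4j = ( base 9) 177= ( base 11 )128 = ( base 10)151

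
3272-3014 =258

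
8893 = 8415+478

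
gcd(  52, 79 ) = 1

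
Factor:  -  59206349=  - 2917^1 *20297^1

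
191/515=191/515 = 0.37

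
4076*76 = 309776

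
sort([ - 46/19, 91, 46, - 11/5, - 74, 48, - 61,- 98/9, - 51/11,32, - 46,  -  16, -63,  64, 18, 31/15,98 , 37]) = [-74,-63, - 61,- 46, - 16, - 98/9, - 51/11,-46/19, - 11/5,31/15, 18, 32, 37,46 , 48, 64, 91, 98 ] 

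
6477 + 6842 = 13319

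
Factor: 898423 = 898423^1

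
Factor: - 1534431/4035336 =  -  2^(-3)*277^( - 1 )*607^( - 1)*511477^1 = - 511477/1345112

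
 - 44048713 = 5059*( - 8707 ) 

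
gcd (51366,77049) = 25683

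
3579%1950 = 1629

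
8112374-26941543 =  - 18829169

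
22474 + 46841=69315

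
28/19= 1+9/19 =1.47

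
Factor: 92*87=2^2*3^1*23^1*29^1 = 8004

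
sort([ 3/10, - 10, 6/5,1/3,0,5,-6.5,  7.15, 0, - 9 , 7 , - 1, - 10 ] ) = [  -  10, -10, - 9,-6.5, - 1,  0 , 0,3/10,1/3, 6/5, 5,  7,  7.15]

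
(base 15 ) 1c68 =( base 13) 2a6b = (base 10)6173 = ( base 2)1100000011101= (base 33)5M2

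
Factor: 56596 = 2^2*14149^1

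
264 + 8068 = 8332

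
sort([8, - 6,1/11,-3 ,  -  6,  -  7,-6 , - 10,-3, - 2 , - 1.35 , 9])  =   [ - 10, - 7,  -  6, - 6, - 6, - 3, - 3, - 2, - 1.35  ,  1/11,8, 9]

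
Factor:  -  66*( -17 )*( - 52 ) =  -  2^3*3^1 * 11^1*13^1*17^1 = -58344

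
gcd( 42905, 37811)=1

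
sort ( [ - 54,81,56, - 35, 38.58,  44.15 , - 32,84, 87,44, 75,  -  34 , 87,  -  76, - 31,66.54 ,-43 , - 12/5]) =[ - 76, - 54,- 43,-35, - 34,-32,-31, - 12/5, 38.58 , 44,44.15,56, 66.54, 75, 81,84 , 87,  87 ]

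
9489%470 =89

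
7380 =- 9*( - 820 )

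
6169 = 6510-341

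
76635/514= 76635/514 = 149.10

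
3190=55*58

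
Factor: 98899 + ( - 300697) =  - 2^1*3^3*37^1*101^1= - 201798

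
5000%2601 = 2399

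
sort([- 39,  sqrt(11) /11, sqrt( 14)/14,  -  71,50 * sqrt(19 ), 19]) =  [  -  71, - 39, sqrt ( 14 ) /14,sqrt(11 )/11,19,50*sqrt(19) ]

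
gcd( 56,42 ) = 14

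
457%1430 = 457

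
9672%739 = 65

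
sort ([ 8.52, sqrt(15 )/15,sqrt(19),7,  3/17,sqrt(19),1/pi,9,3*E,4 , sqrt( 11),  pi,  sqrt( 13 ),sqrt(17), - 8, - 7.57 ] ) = [ - 8,- 7.57,3/17, sqrt ( 15) /15,1/pi,pi,sqrt (11 ),sqrt(13), 4,sqrt( 17), sqrt( 19) , sqrt(19), 7,3*E,8.52, 9]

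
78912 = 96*822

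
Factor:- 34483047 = -3^1*1129^1*  10181^1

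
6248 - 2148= 4100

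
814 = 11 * 74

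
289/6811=289/6811 = 0.04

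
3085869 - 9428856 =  - 6342987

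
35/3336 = 35/3336=0.01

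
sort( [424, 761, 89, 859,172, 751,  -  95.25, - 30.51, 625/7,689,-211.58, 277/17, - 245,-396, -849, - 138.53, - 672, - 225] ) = [ - 849, - 672, - 396, - 245,  -  225, - 211.58, - 138.53, - 95.25, - 30.51,277/17, 89, 625/7, 172, 424,  689, 751,761,  859] 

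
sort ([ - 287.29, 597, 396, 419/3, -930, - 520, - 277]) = [ -930,-520, - 287.29, -277,419/3, 396,597 ]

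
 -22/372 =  - 1+175/186 = -0.06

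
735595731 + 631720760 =1367316491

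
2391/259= 2391/259 = 9.23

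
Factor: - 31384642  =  -2^1*641^1*24481^1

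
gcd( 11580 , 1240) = 20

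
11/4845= 11/4845 = 0.00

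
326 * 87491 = 28522066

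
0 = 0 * 6283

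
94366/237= 398 + 40/237 = 398.17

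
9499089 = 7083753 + 2415336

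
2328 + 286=2614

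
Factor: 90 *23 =2070 = 2^1*3^2*5^1*23^1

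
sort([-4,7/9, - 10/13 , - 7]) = [  -  7,  -  4, - 10/13, 7/9 ]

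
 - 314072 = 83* ( - 3784) 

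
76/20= 3 + 4/5=3.80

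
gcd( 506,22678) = 46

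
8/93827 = 8/93827 = 0.00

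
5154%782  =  462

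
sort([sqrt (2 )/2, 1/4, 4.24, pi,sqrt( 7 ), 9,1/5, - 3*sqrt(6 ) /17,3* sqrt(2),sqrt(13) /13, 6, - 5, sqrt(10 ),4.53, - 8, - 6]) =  [ - 8, - 6,  -  5, - 3 * sqrt( 6)/17,1/5,1/4,sqrt( 13) /13,sqrt( 2) /2,sqrt ( 7),pi , sqrt( 10),4.24,3*sqrt( 2 ),4.53 , 6, 9 ]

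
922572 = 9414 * 98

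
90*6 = 540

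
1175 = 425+750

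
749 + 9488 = 10237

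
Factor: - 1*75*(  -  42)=3150= 2^1*3^2*5^2 *7^1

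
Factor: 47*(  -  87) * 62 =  - 2^1* 3^1*29^1*31^1*47^1 = - 253518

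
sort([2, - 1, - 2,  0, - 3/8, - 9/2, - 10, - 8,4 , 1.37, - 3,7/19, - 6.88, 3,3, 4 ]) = [ - 10, - 8,  -  6.88, - 9/2,-3, - 2, - 1, - 3/8,0,7/19 , 1.37,2,3,3 , 4,  4]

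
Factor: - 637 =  - 7^2 * 13^1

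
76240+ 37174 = 113414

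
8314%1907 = 686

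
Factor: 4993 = 4993^1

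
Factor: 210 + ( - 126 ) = 84 = 2^2  *3^1*7^1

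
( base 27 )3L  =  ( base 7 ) 204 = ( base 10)102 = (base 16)66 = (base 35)2W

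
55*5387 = 296285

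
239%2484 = 239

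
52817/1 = 52817 = 52817.00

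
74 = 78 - 4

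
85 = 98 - 13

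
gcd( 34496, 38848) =64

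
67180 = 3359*20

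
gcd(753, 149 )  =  1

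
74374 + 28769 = 103143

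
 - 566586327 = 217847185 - 784433512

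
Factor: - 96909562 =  -2^1 * 48454781^1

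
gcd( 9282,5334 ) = 42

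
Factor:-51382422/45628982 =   -  3^2*13^2 * 19^1*41^( - 1)*127^1*79493^(  -  1 )  =  - 3670173/3259213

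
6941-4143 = 2798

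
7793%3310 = 1173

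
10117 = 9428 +689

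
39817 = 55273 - 15456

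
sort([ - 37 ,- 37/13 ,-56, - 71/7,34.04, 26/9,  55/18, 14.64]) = [ -56,-37, - 71/7, -37/13, 26/9,  55/18,14.64, 34.04]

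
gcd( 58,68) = 2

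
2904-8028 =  - 5124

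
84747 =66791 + 17956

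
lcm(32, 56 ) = 224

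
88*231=20328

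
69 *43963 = 3033447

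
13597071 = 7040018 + 6557053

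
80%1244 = 80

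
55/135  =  11/27=0.41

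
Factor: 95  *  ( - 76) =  - 7220= -2^2*5^1*19^2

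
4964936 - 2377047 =2587889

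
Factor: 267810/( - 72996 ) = - 2^ (-1) * 5^1*7^( - 1) * 11^( - 1) * 113^1=- 565/154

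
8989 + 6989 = 15978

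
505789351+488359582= 994148933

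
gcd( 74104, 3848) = 8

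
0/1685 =0 = 0.00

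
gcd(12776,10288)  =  8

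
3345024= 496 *6744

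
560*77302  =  43289120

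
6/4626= 1/771 = 0.00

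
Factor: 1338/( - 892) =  - 3/2 = - 2^( - 1 )*3^1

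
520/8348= 130/2087 =0.06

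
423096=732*578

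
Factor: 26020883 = 7^1 *3717269^1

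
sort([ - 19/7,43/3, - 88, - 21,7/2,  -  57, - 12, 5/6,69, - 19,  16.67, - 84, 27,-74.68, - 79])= [ - 88,  -  84, - 79,-74.68, - 57, - 21,  -  19, - 12, - 19/7, 5/6,7/2,43/3,16.67, 27,69]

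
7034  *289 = 2032826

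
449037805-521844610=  - 72806805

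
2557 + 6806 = 9363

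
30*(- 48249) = -1447470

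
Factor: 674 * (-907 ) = -2^1*337^1 * 907^1 = - 611318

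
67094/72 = 33547/36=931.86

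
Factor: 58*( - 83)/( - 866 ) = 2407/433 = 29^1*83^1*433^(-1 )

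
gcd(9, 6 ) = 3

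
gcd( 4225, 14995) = 5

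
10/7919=10/7919=   0.00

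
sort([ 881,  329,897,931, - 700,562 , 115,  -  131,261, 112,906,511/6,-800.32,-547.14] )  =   [-800.32, - 700, - 547.14, - 131,511/6,112  ,  115,261,329,  562, 881, 897, 906, 931 ] 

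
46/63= 46/63 = 0.73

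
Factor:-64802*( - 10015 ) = 2^1*5^1*2003^1*32401^1 = 648992030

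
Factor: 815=5^1*163^1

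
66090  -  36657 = 29433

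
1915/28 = 1915/28 =68.39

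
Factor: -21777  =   - 3^1* 7^1*17^1*61^1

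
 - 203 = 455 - 658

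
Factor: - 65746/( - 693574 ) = 71/749 = 7^( - 1) * 71^1*107^( - 1) 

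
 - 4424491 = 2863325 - 7287816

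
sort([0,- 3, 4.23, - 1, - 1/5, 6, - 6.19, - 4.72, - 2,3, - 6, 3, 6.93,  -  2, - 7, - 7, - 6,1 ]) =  [ - 7, - 7,-6.19, - 6, - 6,-4.72, - 3, - 2,  -  2, - 1, - 1/5 , 0,1,3,  3,4.23 , 6,6.93] 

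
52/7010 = 26/3505 = 0.01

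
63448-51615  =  11833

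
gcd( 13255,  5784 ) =241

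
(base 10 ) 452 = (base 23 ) jf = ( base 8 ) 704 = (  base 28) g4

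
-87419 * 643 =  - 56210417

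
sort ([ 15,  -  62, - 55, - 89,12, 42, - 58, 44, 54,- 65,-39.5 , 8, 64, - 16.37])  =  [ - 89, - 65, - 62, - 58, - 55, - 39.5, - 16.37, 8, 12, 15, 42, 44,54, 64]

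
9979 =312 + 9667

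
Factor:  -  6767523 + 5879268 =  -3^2*5^1*19739^1 = - 888255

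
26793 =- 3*(-8931 ) 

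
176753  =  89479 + 87274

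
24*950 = 22800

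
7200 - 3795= 3405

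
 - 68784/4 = - 17196 = -  17196.00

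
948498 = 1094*867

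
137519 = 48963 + 88556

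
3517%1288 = 941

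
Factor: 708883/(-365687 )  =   - 23^1*37^1*439^( - 1) = -  851/439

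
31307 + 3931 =35238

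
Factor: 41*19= 779 = 19^1 * 41^1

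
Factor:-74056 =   -  2^3*9257^1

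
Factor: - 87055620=  -  2^2 * 3^1 *5^1*1450927^1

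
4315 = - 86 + 4401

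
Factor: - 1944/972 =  - 2^1 = - 2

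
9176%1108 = 312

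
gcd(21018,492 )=6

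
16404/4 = 4101 = 4101.00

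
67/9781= 67/9781 = 0.01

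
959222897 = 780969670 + 178253227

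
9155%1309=1301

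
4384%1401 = 181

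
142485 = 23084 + 119401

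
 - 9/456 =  - 3/152 = - 0.02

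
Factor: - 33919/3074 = -2^( - 1)*29^( -1)*53^( - 1 ) * 107^1*317^1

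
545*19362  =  10552290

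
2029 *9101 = 18465929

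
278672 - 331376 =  - 52704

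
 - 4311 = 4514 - 8825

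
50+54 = 104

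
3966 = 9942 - 5976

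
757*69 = 52233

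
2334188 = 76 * 30713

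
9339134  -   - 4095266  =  13434400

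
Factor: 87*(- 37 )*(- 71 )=3^1*29^1*37^1*71^1 = 228549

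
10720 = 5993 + 4727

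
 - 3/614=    - 3/614 = - 0.00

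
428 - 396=32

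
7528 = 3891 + 3637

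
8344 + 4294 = 12638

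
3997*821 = 3281537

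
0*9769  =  0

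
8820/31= 8820/31 = 284.52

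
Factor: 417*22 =2^1  *3^1*11^1 * 139^1 = 9174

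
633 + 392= 1025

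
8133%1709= 1297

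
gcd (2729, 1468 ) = 1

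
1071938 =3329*322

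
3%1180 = 3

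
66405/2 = 33202 + 1/2= 33202.50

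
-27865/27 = -27865/27 =- 1032.04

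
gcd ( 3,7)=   1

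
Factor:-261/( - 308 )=2^(-2)*3^2  *  7^( - 1)  *11^(  -  1)*29^1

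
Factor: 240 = 2^4*3^1*5^1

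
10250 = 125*82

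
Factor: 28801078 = 2^1* 139^1 * 211^1*491^1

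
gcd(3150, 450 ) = 450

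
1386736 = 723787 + 662949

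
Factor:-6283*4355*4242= - 116071576530  =  -2^1*3^1*5^1*7^1*13^1* 61^1* 67^1*101^1*103^1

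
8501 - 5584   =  2917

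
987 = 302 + 685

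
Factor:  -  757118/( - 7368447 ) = 2^1*3^( - 1)*19^( - 1)*257^( - 1)*503^( - 1)*378559^1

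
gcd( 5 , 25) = 5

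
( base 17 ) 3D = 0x40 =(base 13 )4c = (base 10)64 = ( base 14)48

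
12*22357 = 268284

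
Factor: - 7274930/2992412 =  - 2^ ( - 1)*5^1*13^1  *  37^(-1 )*107^1 * 523^1 * 20219^( - 1) = - 3637465/1496206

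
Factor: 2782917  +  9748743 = 12531660 = 2^2*3^1*5^1* 331^1*631^1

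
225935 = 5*45187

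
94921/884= 94921/884= 107.38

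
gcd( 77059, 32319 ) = 1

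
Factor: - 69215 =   -  5^1*109^1*127^1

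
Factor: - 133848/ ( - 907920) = 143/970= 2^ ( - 1 )*5^( -1 )*11^1 * 13^1*97^( - 1)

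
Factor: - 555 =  - 3^1*5^1*37^1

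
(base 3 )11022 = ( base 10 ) 116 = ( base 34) 3e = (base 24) 4k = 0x74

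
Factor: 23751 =3^2*7^1*13^1*29^1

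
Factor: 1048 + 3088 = 4136=2^3*11^1*47^1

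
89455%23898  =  17761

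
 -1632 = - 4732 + 3100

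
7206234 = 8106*889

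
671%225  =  221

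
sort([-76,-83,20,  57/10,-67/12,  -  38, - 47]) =[  -  83, - 76, - 47  , - 38, - 67/12, 57/10 , 20] 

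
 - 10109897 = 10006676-20116573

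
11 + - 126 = -115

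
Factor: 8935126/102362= 4467563/51181 = 13^(  -  1)*31^( - 1 )*127^( - 1) * 4467563^1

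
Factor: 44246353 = 4241^1*10433^1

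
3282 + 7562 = 10844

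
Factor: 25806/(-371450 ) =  - 3^1 * 5^( - 2 ) * 11^1*19^ ( - 1)  =  -33/475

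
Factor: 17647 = 7^1 * 2521^1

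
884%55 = 4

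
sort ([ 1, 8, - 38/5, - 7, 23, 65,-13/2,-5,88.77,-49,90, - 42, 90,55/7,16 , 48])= [ - 49,  -  42, -38/5,-7, - 13/2,-5,  1, 55/7, 8, 16 , 23, 48, 65,88.77, 90,90 ] 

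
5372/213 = 25 + 47/213 = 25.22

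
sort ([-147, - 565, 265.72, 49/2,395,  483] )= [-565,  -  147,49/2,265.72, 395, 483]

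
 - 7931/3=- 7931/3 = - 2643.67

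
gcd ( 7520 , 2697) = 1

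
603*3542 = 2135826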